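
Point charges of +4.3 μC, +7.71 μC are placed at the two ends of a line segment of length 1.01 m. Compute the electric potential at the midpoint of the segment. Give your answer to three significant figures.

The total potential is the scalar sum of each charge's contribution, V = Σ kqᵢ/rᵢ.
Each charge is 0.505 m from the midpoint.
V = k[(4.30×10⁻⁶)/(0.505) + (7.71×10⁻⁶)/(0.505)] = 2.14×10⁵ V.

2.14×10⁵ V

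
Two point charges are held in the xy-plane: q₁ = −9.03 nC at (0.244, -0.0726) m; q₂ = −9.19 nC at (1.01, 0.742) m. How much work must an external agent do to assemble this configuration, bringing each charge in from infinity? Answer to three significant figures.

6.67×10⁻⁷ J

The assembly work is the sum of pairwise potential energies, U = Σ_{i<j} kqᵢqⱼ/rᵢⱼ.
Pair separations: r₁₂ = 1.12 m.
U = (6.67×10⁻⁷) = 6.67×10⁻⁷ J.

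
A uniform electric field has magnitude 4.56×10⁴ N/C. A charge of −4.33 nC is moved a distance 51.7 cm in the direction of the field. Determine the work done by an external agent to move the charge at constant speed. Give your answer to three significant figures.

1.02×10⁻⁴ J

The potential change for a displacement 51.7 cm in the direction of the field is ΔV = −Ed = -2.36×10⁴ V.
W_ext = qΔV = 1.02×10⁻⁴ J.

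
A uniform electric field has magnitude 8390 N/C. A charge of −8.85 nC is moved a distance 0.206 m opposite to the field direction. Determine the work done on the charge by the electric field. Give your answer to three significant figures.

1.53×10⁻⁵ J

The potential change for a displacement 0.206 m opposite to the field direction is ΔV = +Ed = 1730 V.
W_field = −qΔV = 1.53×10⁻⁵ J.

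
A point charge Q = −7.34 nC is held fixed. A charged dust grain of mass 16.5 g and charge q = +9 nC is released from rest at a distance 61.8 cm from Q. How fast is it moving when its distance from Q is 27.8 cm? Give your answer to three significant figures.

Only the electrostatic force acts, so mechanical energy is conserved: ½mv² = U₁ − U₂ = kQq(1/r₁ − 1/r₂).
U₁ − U₂ = (8.99×10⁹ N·m²/C²)(-7.34×10⁻⁹ C)(9.00×10⁻⁹ C)(1/0.618 − 1/0.278) = 1.18×10⁻⁶ J.
v = √(2·1.18×10⁻⁶/0.0165) = 0.0119 m/s.

0.0119 m/s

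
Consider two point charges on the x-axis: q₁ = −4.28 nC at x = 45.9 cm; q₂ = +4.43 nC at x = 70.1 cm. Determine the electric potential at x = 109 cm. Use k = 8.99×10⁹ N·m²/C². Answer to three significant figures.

41.4 V

The total potential is the scalar sum of each charge's contribution, V = Σ kqᵢ/rᵢ.
Distances from the field point to each charge: r₁ = 0.631 m, r₂ = 0.389 m.
V = k[(-4.28×10⁻⁹)/(0.631) + (4.43×10⁻⁹)/(0.389)] = 41.4 V.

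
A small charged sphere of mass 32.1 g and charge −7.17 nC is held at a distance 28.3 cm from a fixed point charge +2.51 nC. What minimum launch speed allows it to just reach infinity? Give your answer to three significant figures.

5.97×10⁻³ m/s

To just escape, total mechanical energy must reach zero at infinity: ½mv²_min + U = 0, so ½mv²_min = −U = |kQq|/r.
|U| = |kQq|/r = (8.99×10⁹ N·m²/C²)(2.51×10⁻⁹)(7.17×10⁻⁹)/(0.283) = 5.72×10⁻⁷ J.
v_min = √(2|U|/m) = √(2·5.72×10⁻⁷/0.0321) = 5.97×10⁻³ m/s.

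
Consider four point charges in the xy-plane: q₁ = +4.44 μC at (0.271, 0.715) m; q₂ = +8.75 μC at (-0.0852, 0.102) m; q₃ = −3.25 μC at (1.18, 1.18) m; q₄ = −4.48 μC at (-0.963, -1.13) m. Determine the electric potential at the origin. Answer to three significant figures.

The total potential is the scalar sum of each charge's contribution, V = Σ kqᵢ/rᵢ.
Distances from the field point to each charge: r₁ = 0.765 m, r₂ = 0.133 m, r₃ = 1.67 m, r₄ = 1.48 m.
V = k[(4.44×10⁻⁶)/(0.765) + (8.75×10⁻⁶)/(0.133) + (-3.25×10⁻⁶)/(1.67) + (-4.48×10⁻⁶)/(1.48)] = 5.99×10⁵ V.

5.99×10⁵ V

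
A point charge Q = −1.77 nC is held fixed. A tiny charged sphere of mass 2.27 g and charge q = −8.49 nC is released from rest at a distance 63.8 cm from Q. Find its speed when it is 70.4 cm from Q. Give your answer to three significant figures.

Only the electrostatic force acts, so mechanical energy is conserved: ½mv² = U₁ − U₂ = kQq(1/r₁ − 1/r₂).
U₁ − U₂ = (8.99×10⁹ N·m²/C²)(-1.77×10⁻⁹ C)(-8.49×10⁻⁹ C)(1/0.638 − 1/0.704) = 1.99×10⁻⁸ J.
v = √(2·1.99×10⁻⁸/2.27×10⁻³) = 4.18×10⁻³ m/s.

4.18×10⁻³ m/s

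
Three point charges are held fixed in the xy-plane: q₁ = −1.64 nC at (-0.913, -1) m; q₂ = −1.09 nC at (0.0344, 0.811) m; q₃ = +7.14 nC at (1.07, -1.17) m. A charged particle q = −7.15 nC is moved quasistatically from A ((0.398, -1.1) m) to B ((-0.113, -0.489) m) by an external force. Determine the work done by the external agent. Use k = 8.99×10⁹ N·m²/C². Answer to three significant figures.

For quasistatic motion the external work equals the change in potential energy: W_ext = qΔV = q(V_B − V_A).
At A: distances to the source charges are 1.31 m, 1.95 m, 0.676 m; V_A = Σ kqᵢ/rᵢ = 78.8 V.
At B: distances to the source charges are 0.949 m, 1.31 m, 1.37 m; V_B = Σ kqᵢ/rᵢ = 24.0 V.
ΔV = V_B − V_A = -54.8 V.
W_ext = qΔV = (-7.15×10⁻⁹ C)(-54.8 V) = 3.91×10⁻⁷ J.

3.91×10⁻⁷ J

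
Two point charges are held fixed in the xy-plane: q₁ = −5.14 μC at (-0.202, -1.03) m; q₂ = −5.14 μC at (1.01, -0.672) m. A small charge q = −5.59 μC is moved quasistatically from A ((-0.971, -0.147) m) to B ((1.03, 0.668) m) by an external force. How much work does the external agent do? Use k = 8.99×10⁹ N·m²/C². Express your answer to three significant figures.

For quasistatic motion the external work equals the change in potential energy: W_ext = qΔV = q(V_B − V_A).
At A: distances to the source charges are 1.17 m, 2.05 m; V_A = Σ kqᵢ/rᵢ = -6.20×10⁴ V.
At B: distances to the source charges are 2.10 m, 1.34 m; V_B = Σ kqᵢ/rᵢ = -5.65×10⁴ V.
ΔV = V_B − V_A = 5500 V.
W_ext = qΔV = (-5.59×10⁻⁶ C)(5500 V) = -0.0308 J.

-0.0308 J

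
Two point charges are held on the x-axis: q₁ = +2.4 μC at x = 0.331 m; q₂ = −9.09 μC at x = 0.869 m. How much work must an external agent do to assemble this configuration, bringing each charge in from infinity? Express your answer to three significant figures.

-0.365 J

The assembly work is the sum of pairwise potential energies, U = Σ_{i<j} kqᵢqⱼ/rᵢⱼ.
Pair separations: r₁₂ = 0.538 m.
U = (-0.365) = -0.365 J.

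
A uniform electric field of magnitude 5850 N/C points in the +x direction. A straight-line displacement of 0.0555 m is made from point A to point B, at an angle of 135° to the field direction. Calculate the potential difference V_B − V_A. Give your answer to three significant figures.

Only the component of displacement along E changes the potential: ΔV = −E·d·cosθ.
ΔV = −(5850 V/m)(0.0555 m)cos135° = 230 V.

230 V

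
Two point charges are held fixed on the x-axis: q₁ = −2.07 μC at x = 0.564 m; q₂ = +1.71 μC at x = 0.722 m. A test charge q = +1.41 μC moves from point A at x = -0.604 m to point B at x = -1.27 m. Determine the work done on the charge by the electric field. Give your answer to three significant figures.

-2.69×10⁻³ J

The work done by the electric force is W_field = −ΔU = −q(V_B − V_A) = q(V_A − V_B).
At A: distances to the source charges are 1.17 m, 1.33 m; V_A = Σ kqᵢ/rᵢ = -4340 V.
At B: distances to the source charges are 1.83 m, 1.99 m; V_B = Σ kqᵢ/rᵢ = -2430 V.
ΔV = V_B − V_A = 1910 V.
W_field = −qΔV = −(1.41×10⁻⁶ C)(1910 V) = -2.69×10⁻³ J.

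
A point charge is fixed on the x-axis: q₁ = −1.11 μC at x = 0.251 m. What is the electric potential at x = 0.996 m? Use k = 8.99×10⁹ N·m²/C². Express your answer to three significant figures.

The total potential is the scalar sum of each charge's contribution, V = Σ kqᵢ/rᵢ.
V = k[(-1.11×10⁻⁶)/(0.745)] = -1.34×10⁴ V.

-1.34×10⁴ V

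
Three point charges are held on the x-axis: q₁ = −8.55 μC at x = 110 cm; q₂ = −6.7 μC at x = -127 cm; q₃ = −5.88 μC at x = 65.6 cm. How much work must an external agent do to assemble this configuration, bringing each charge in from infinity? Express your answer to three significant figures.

1.42 J

The work to assemble the configuration equals its total potential energy, U = Σ kqᵢqⱼ/rᵢⱼ over all pairs.
Pair separations: r₁₂ = 2.37 m, r₁₃ = 0.444 m, r₂₃ = 1.93 m.
U = (0.217) + (1.02) + (0.184) = 1.42 J.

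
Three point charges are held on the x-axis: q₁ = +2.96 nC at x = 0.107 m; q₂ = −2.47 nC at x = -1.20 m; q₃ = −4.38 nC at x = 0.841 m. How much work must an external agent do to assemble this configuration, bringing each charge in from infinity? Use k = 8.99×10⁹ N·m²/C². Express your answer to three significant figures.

The assembly work is the sum of pairwise potential energies, U = Σ_{i<j} kqᵢqⱼ/rᵢⱼ.
Pair separations: r₁₂ = 1.31 m, r₁₃ = 0.734 m, r₂₃ = 2.04 m.
U = (-5.03×10⁻⁸) + (-1.59×10⁻⁷) + (4.77×10⁻⁸) = -1.61×10⁻⁷ J.

-1.61×10⁻⁷ J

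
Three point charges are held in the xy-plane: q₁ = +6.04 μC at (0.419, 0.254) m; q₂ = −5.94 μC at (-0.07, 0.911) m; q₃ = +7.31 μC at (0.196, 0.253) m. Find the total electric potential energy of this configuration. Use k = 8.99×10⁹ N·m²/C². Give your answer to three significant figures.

The work to assemble the configuration equals its total potential energy, U = Σ kqᵢqⱼ/rᵢⱼ over all pairs.
Pair separations: r₁₂ = 0.819 m, r₁₃ = 0.223 m, r₂₃ = 0.710 m.
U = (-0.394) + (1.78) + (-0.550) = 0.836 J.

0.836 J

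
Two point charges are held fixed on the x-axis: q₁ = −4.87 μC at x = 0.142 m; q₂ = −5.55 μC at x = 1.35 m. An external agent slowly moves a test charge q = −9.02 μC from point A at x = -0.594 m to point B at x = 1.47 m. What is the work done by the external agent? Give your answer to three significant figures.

For quasistatic motion the external work equals the change in potential energy: W_ext = qΔV = q(V_B − V_A).
At A: distances to the source charges are 0.736 m, 1.94 m; V_A = Σ kqᵢ/rᵢ = -8.52×10⁴ V.
At B: distances to the source charges are 1.33 m, 0.120 m; V_B = Σ kqᵢ/rᵢ = -4.49×10⁵ V.
ΔV = V_B − V_A = -3.64×10⁵ V.
W_ext = qΔV = (-9.02×10⁻⁶ C)(-3.64×10⁵ V) = 3.28 J.

3.28 J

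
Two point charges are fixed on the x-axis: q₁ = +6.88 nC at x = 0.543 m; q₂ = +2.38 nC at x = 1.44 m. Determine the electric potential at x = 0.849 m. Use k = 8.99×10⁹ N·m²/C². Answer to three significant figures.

The total potential is the scalar sum of each charge's contribution, V = Σ kqᵢ/rᵢ.
Distances from the field point to each charge: r₁ = 0.306 m, r₂ = 0.591 m.
V = k[(6.88×10⁻⁹)/(0.306) + (2.38×10⁻⁹)/(0.591)] = 238 V.

238 V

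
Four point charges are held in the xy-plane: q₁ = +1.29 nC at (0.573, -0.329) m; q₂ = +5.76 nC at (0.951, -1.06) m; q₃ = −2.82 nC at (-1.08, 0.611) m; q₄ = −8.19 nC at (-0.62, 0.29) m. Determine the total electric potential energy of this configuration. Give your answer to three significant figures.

The work to assemble the configuration equals its total potential energy, U = Σ kqᵢqⱼ/rᵢⱼ over all pairs.
Pair separations: r₁₂ = 0.823 m, r₁₃ = 1.90 m, r₁₄ = 1.34 m, r₂₃ = 2.63 m, r₂₄ = 2.07 m, r₃₄ = 0.561 m.
Summing all 6 pair terms gives U = 1.03×10⁻⁷ J.

1.03×10⁻⁷ J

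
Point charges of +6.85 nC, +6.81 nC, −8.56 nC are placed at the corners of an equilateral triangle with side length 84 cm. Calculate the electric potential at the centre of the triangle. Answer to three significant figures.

94.5 V

Electric potential is a scalar, so the contributions from each charge add algebraically: V = Σ kqᵢ/rᵢ.
The distance from each vertex to the centroid is a/√3 = 0.485 m.
V = k[(6.85×10⁻⁹)/(0.485) + (6.81×10⁻⁹)/(0.485) + (-8.56×10⁻⁹)/(0.485)] = 94.5 V.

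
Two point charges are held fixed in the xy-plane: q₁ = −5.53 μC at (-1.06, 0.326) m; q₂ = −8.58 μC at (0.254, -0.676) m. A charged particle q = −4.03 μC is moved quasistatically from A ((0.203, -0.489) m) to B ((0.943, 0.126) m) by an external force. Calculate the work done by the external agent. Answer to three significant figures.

For quasistatic motion the external work equals the change in potential energy: W_ext = qΔV = q(V_B − V_A).
At A: distances to the source charges are 1.50 m, 0.194 m; V_A = Σ kqᵢ/rᵢ = -4.31×10⁵ V.
At B: distances to the source charges are 2.01 m, 1.06 m; V_B = Σ kqᵢ/rᵢ = -9.76×10⁴ V.
ΔV = V_B − V_A = 3.33×10⁵ V.
W_ext = qΔV = (-4.03×10⁻⁶ C)(3.33×10⁵ V) = -1.34 J.

-1.34 J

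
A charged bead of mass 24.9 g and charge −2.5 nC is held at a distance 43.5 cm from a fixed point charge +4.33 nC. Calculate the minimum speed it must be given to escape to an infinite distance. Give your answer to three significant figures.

4.24×10⁻³ m/s

To just escape, total mechanical energy must reach zero at infinity: ½mv²_min + U = 0, so ½mv²_min = −U = |kQq|/r.
|U| = |kQq|/r = (8.99×10⁹ N·m²/C²)(4.33×10⁻⁹)(2.50×10⁻⁹)/(0.435) = 2.24×10⁻⁷ J.
v_min = √(2|U|/m) = √(2·2.24×10⁻⁷/0.0249) = 4.24×10⁻³ m/s.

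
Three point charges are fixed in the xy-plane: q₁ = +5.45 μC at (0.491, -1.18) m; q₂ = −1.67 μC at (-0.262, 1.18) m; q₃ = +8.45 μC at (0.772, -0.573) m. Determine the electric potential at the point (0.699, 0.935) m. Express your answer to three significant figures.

The total potential is the scalar sum of each charge's contribution, V = Σ kqᵢ/rᵢ.
Distances from the field point to each charge: r₁ = 2.13 m, r₂ = 0.992 m, r₃ = 1.51 m.
V = k[(5.45×10⁻⁶)/(2.13) + (-1.67×10⁻⁶)/(0.992) + (8.45×10⁻⁶)/(1.51)] = 5.82×10⁴ V.

5.82×10⁴ V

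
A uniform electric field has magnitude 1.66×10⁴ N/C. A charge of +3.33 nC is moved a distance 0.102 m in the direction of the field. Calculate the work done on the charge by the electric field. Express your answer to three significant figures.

5.64×10⁻⁶ J

The potential change for a displacement 0.102 m in the direction of the field is ΔV = −Ed = -1690 V.
W_field = −qΔV = 5.64×10⁻⁶ J.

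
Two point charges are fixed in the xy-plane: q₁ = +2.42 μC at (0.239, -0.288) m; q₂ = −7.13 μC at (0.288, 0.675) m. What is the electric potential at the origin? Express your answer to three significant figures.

-2.92×10⁴ V

The total potential is the scalar sum of each charge's contribution, V = Σ kqᵢ/rᵢ.
Distances from the field point to each charge: r₁ = 0.374 m, r₂ = 0.734 m.
V = k[(2.42×10⁻⁶)/(0.374) + (-7.13×10⁻⁶)/(0.734)] = -2.92×10⁴ V.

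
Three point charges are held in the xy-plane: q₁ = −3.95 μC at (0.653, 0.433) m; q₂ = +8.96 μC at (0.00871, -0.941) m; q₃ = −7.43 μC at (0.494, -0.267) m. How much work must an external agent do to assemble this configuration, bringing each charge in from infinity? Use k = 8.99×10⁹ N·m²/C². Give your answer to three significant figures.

-0.563 J

The assembly work is the sum of pairwise potential energies, U = Σ_{i<j} kqᵢqⱼ/rᵢⱼ.
Pair separations: r₁₂ = 1.52 m, r₁₃ = 0.718 m, r₂₃ = 0.831 m.
U = (-0.210) + (0.368) + (-0.721) = -0.563 J.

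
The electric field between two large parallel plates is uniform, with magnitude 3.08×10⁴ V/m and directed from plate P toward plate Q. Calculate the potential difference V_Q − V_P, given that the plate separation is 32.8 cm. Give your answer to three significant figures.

In a uniform field, potential decreases in the direction of E: ΔV = −E·d for a displacement d parallel to E.
Going from P to Q is a displacement of 32.8 cm along the field, so V_Q − V_P = −Ed = -1.01×10⁴ V.

-1.01×10⁴ V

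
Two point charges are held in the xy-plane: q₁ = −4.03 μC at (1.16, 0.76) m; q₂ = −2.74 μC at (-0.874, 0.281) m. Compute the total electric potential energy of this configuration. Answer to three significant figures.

0.0475 J

The assembly work is the sum of pairwise potential energies, U = Σ_{i<j} kqᵢqⱼ/rᵢⱼ.
Pair separations: r₁₂ = 2.09 m.
U = (0.0475) = 0.0475 J.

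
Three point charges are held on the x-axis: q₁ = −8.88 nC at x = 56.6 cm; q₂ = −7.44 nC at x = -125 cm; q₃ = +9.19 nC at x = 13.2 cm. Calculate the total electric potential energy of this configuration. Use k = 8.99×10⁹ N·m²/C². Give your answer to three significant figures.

-1.81×10⁻⁶ J

The assembly work is the sum of pairwise potential energies, U = Σ_{i<j} kqᵢqⱼ/rᵢⱼ.
Pair separations: r₁₂ = 1.82 m, r₁₃ = 0.434 m, r₂₃ = 1.38 m.
U = (3.27×10⁻⁷) + (-1.69×10⁻⁶) + (-4.45×10⁻⁷) = -1.81×10⁻⁶ J.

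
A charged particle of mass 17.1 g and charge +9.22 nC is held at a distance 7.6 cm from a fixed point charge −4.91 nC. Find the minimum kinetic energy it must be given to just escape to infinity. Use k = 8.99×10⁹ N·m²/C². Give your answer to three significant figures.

To just escape, total mechanical energy must reach zero at infinity: ½mv²_min + U = 0, so ½mv²_min = −U = |kQq|/r.
|U| = |kQq|/r = (8.99×10⁹ N·m²/C²)(4.91×10⁻⁹)(9.22×10⁻⁹)/(0.0760) = 5.35×10⁻⁶ J.

5.35×10⁻⁶ J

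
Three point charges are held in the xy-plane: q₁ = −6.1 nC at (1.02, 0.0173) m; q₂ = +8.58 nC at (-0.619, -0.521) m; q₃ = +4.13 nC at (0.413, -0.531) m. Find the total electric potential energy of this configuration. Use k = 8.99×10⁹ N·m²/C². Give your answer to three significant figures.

-2.41×10⁻⁷ J

The work to assemble the configuration equals its total potential energy, U = Σ kqᵢqⱼ/rᵢⱼ over all pairs.
Pair separations: r₁₂ = 1.73 m, r₁₃ = 0.818 m, r₂₃ = 1.03 m.
U = (-2.73×10⁻⁷) + (-2.77×10⁻⁷) + (3.09×10⁻⁷) = -2.41×10⁻⁷ J.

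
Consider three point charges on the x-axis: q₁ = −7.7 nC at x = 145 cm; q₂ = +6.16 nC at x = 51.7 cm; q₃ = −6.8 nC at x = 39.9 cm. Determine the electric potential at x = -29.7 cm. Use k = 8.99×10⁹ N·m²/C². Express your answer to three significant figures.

The total potential is the scalar sum of each charge's contribution, V = Σ kqᵢ/rᵢ.
Distances from the field point to each charge: r₁ = 1.75 m, r₂ = 0.814 m, r₃ = 0.696 m.
V = k[(-7.70×10⁻⁹)/(1.75) + (6.16×10⁻⁹)/(0.814) + (-6.80×10⁻⁹)/(0.696)] = -59.4 V.

-59.4 V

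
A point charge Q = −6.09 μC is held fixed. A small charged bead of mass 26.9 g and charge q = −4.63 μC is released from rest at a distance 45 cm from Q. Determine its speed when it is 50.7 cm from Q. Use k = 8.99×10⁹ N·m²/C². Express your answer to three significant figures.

2.17 m/s

Only the electrostatic force acts, so mechanical energy is conserved: ½mv² = U₁ − U₂ = kQq(1/r₁ − 1/r₂).
U₁ − U₂ = (8.99×10⁹ N·m²/C²)(-6.09×10⁻⁶ C)(-4.63×10⁻⁶ C)(1/0.450 − 1/0.507) = 0.0633 J.
v = √(2·0.0633/0.0269) = 2.17 m/s.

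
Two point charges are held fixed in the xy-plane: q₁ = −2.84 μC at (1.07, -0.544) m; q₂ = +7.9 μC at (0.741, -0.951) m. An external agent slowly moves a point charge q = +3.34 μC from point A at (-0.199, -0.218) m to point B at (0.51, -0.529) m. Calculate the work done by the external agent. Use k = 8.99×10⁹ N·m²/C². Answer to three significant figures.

For quasistatic motion the external work equals the change in potential energy: W_ext = qΔV = q(V_B − V_A).
At A: distances to the source charges are 1.31 m, 1.19 m; V_A = Σ kqᵢ/rᵢ = 4.01×10⁴ V.
At B: distances to the source charges are 0.560 m, 0.481 m; V_B = Σ kqᵢ/rᵢ = 1.02×10⁵ V.
ΔV = V_B − V_A = 6.20×10⁴ V.
W_ext = qΔV = (3.34×10⁻⁶ C)(6.20×10⁴ V) = 0.207 J.

0.207 J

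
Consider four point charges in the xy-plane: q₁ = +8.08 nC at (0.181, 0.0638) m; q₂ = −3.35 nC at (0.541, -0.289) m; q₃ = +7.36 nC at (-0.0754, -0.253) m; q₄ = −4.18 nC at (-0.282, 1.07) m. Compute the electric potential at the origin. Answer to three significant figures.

Electric potential is a scalar, so the contributions from each charge add algebraically: V = Σ kqᵢ/rᵢ.
Distances from the field point to each charge: r₁ = 0.192 m, r₂ = 0.613 m, r₃ = 0.264 m, r₄ = 1.11 m.
V = k[(8.08×10⁻⁹)/(0.192) + (-3.35×10⁻⁹)/(0.613) + (7.36×10⁻⁹)/(0.264) + (-4.18×10⁻⁹)/(1.11)] = 546 V.

546 V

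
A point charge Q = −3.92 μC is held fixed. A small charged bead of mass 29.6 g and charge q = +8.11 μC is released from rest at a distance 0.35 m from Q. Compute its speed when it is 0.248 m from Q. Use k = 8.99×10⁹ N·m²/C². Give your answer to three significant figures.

Only the electrostatic force acts, so mechanical energy is conserved: ½mv² = U₁ − U₂ = kQq(1/r₁ − 1/r₂).
U₁ − U₂ = (8.99×10⁹ N·m²/C²)(-3.92×10⁻⁶ C)(8.11×10⁻⁶ C)(1/0.350 − 1/0.248) = 0.336 J.
v = √(2·0.336/0.0296) = 4.76 m/s.

4.76 m/s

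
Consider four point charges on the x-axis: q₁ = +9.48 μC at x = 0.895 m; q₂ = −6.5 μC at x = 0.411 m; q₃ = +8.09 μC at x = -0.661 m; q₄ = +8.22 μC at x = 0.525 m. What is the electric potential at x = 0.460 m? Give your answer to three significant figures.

2.05×10⁵ V

Electric potential is a scalar, so the contributions from each charge add algebraically: V = Σ kqᵢ/rᵢ.
Distances from the field point to each charge: r₁ = 0.435 m, r₂ = 0.0490 m, r₃ = 1.12 m, r₄ = 0.0650 m.
V = k[(9.48×10⁻⁶)/(0.435) + (-6.50×10⁻⁶)/(0.0490) + (8.09×10⁻⁶)/(1.12) + (8.22×10⁻⁶)/(0.0650)] = 2.05×10⁵ V.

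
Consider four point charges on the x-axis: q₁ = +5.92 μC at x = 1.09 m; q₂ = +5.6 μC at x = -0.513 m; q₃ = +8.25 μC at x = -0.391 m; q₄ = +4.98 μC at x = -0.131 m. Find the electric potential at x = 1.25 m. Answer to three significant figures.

Electric potential is a scalar, so the contributions from each charge add algebraically: V = Σ kqᵢ/rᵢ.
Distances from the field point to each charge: r₁ = 0.160 m, r₂ = 1.76 m, r₃ = 1.64 m, r₄ = 1.38 m.
V = k[(5.92×10⁻⁶)/(0.160) + (5.60×10⁻⁶)/(1.76) + (8.25×10⁻⁶)/(1.64) + (4.98×10⁻⁶)/(1.38)] = 4.39×10⁵ V.

4.39×10⁵ V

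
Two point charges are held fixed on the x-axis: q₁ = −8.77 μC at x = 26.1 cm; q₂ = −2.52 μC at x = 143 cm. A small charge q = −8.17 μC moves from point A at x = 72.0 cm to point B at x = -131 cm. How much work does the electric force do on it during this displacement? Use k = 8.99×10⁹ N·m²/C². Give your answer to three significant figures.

1.19 J

The work done by the electric force is W_field = −ΔU = −q(V_B − V_A) = q(V_A − V_B).
At A: distances to the source charges are 0.459 m, 0.710 m; V_A = Σ kqᵢ/rᵢ = -2.04×10⁵ V.
At B: distances to the source charges are 1.57 m, 2.74 m; V_B = Σ kqᵢ/rᵢ = -5.85×10⁴ V.
ΔV = V_B − V_A = 1.45×10⁵ V.
W_field = −qΔV = −(-8.17×10⁻⁶ C)(1.45×10⁵ V) = 1.19 J.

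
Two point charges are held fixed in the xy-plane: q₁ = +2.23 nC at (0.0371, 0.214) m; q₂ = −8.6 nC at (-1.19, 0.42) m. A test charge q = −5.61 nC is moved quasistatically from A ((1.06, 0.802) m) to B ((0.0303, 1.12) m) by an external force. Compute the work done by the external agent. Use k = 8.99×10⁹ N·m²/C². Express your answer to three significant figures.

8.94×10⁻⁸ J

For quasistatic motion the external work equals the change in potential energy: W_ext = qΔV = q(V_B − V_A).
At A: distances to the source charges are 1.18 m, 2.28 m; V_A = Σ kqᵢ/rᵢ = -16.9 V.
At B: distances to the source charges are 0.906 m, 1.41 m; V_B = Σ kqᵢ/rᵢ = -32.8 V.
ΔV = V_B − V_A = -15.9 V.
W_ext = qΔV = (-5.61×10⁻⁹ C)(-15.9 V) = 8.94×10⁻⁸ J.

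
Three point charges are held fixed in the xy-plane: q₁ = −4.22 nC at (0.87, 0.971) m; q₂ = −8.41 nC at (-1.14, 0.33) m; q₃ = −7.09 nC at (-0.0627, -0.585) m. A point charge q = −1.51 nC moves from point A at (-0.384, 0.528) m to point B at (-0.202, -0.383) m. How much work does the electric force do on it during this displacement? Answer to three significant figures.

The work done by the electric force is W_field = −ΔU = −q(V_B − V_A) = q(V_A − V_B).
At A: distances to the source charges are 1.33 m, 0.781 m, 1.16 m; V_A = Σ kqᵢ/rᵢ = -180 V.
At B: distances to the source charges are 1.73 m, 1.18 m, 0.245 m; V_B = Σ kqᵢ/rᵢ = -346 V.
ΔV = V_B − V_A = -166 V.
W_field = −qΔV = −(-1.51×10⁻⁹ C)(-166 V) = -2.50×10⁻⁷ J.

-2.50×10⁻⁷ J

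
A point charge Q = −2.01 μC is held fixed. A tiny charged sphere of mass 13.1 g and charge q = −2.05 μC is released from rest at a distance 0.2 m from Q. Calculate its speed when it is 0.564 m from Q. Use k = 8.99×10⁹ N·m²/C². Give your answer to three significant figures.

4.27 m/s

Only the electrostatic force acts, so mechanical energy is conserved: ½mv² = U₁ − U₂ = kQq(1/r₁ − 1/r₂).
U₁ − U₂ = (8.99×10⁹ N·m²/C²)(-2.01×10⁻⁶ C)(-2.05×10⁻⁶ C)(1/0.200 − 1/0.564) = 0.120 J.
v = √(2·0.120/0.0131) = 4.27 m/s.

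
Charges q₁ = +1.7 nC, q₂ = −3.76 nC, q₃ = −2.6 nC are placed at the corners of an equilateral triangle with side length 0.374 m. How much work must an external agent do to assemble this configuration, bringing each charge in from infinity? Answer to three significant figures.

-2.49×10⁻⁸ J

The assembly work is the sum of pairwise potential energies, U = Σ_{i<j} kqᵢqⱼ/rᵢⱼ.
All three pair separations equal the side length, 0.374 m.
U = (-1.54×10⁻⁷) + (-1.06×10⁻⁷) + (2.35×10⁻⁷) = -2.49×10⁻⁸ J.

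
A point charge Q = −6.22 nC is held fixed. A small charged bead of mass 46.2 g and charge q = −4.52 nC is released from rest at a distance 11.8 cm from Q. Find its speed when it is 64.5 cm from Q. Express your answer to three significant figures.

Only the electrostatic force acts, so mechanical energy is conserved: ½mv² = U₁ − U₂ = kQq(1/r₁ − 1/r₂).
U₁ − U₂ = (8.99×10⁹ N·m²/C²)(-6.22×10⁻⁹ C)(-4.52×10⁻⁹ C)(1/0.118 − 1/0.645) = 1.75×10⁻⁶ J.
v = √(2·1.75×10⁻⁶/0.0462) = 8.70×10⁻³ m/s.

8.70×10⁻³ m/s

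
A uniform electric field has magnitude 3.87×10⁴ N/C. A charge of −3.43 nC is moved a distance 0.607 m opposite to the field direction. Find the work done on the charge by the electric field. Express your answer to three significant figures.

8.06×10⁻⁵ J

The potential change for a displacement 0.607 m opposite to the field direction is ΔV = +Ed = 2.35×10⁴ V.
W_field = −qΔV = 8.06×10⁻⁵ J.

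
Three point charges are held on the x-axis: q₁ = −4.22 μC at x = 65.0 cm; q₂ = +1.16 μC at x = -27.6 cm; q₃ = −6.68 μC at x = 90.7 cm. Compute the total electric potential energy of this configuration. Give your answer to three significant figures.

0.880 J

The work to assemble the configuration equals its total potential energy, U = Σ kqᵢqⱼ/rᵢⱼ over all pairs.
Pair separations: r₁₂ = 0.926 m, r₁₃ = 0.257 m, r₂₃ = 1.18 m.
U = (-0.0475) + (0.986) + (-0.0589) = 0.880 J.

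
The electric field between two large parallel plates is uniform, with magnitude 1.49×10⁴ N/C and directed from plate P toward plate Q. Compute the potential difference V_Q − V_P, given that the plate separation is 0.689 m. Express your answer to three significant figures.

In a uniform field, potential decreases in the direction of E: ΔV = −E·d for a displacement d parallel to E.
Going from P to Q is a displacement of 0.689 m along the field, so V_Q − V_P = −Ed = -1.03×10⁴ V.

-1.03×10⁴ V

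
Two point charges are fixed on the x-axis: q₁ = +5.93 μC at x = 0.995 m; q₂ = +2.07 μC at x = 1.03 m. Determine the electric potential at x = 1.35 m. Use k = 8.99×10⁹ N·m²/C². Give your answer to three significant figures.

2.08×10⁵ V

Electric potential is a scalar, so the contributions from each charge add algebraically: V = Σ kqᵢ/rᵢ.
Distances from the field point to each charge: r₁ = 0.355 m, r₂ = 0.320 m.
V = k[(5.93×10⁻⁶)/(0.355) + (2.07×10⁻⁶)/(0.320)] = 2.08×10⁵ V.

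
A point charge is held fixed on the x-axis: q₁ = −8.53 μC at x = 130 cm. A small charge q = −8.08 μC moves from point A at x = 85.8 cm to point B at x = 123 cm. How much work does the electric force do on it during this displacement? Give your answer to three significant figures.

-7.45 J

The work done by the electric force is W_field = −ΔU = −q(V_B − V_A) = q(V_A − V_B).
At A: distance to the source charge is 0.442 m; V_A = kq₁/r = -1.73×10⁵ V.
At B: distance to the source charge is 0.0700 m; V_B = kq₁/r = -1.10×10⁶ V.
ΔV = V_B − V_A = -9.22×10⁵ V.
W_field = −qΔV = −(-8.08×10⁻⁶ C)(-9.22×10⁵ V) = -7.45 J.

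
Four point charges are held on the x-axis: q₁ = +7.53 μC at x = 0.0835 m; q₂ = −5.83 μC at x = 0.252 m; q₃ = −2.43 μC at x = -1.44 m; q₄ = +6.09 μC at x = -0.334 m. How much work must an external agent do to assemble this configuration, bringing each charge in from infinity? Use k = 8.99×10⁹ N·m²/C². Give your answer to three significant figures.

-2.05 J

The assembly work is the sum of pairwise potential energies, U = Σ_{i<j} kqᵢqⱼ/rᵢⱼ.
Pair separations: r₁₂ = 0.168 m, r₁₃ = 1.52 m, r₁₄ = 0.418 m, r₂₃ = 1.69 m, r₂₄ = 0.586 m, r₃₄ = 1.11 m.
Summing all 6 pair terms gives U = -2.05 J.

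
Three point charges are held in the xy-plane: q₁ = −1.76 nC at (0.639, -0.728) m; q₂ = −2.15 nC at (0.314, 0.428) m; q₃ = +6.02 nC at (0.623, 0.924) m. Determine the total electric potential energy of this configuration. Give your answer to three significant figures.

The assembly work is the sum of pairwise potential energies, U = Σ_{i<j} kqᵢqⱼ/rᵢⱼ.
Pair separations: r₁₂ = 1.20 m, r₁₃ = 1.65 m, r₂₃ = 0.584 m.
U = (2.83×10⁻⁸) + (-5.77×10⁻⁸) + (-1.99×10⁻⁷) = -2.28×10⁻⁷ J.

-2.28×10⁻⁷ J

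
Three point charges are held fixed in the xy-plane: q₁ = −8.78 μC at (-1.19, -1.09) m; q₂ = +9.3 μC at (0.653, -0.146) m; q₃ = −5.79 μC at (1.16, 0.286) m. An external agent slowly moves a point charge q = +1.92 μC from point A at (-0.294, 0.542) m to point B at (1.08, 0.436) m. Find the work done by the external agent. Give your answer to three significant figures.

-0.409 J

For quasistatic motion the external work equals the change in potential energy: W_ext = qΔV = q(V_B − V_A).
At A: distances to the source charges are 1.86 m, 1.17 m, 1.48 m; V_A = Σ kqᵢ/rᵢ = -6230 V.
At B: distances to the source charges are 2.74 m, 0.722 m, 0.170 m; V_B = Σ kqᵢ/rᵢ = -2.19×10⁵ V.
ΔV = V_B − V_A = -2.13×10⁵ V.
W_ext = qΔV = (1.92×10⁻⁶ C)(-2.13×10⁵ V) = -0.409 J.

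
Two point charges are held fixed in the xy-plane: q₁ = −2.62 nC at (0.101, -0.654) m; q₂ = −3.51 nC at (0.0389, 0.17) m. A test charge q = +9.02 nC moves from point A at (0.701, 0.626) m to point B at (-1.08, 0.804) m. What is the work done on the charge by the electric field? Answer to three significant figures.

The work done by the electric force is W_field = −ΔU = −q(V_B − V_A) = q(V_A − V_B).
At A: distances to the source charges are 1.41 m, 0.804 m; V_A = Σ kqᵢ/rᵢ = -55.9 V.
At B: distances to the source charges are 1.88 m, 1.29 m; V_B = Σ kqᵢ/rᵢ = -37.1 V.
ΔV = V_B − V_A = 18.8 V.
W_field = −qΔV = −(9.02×10⁻⁹ C)(18.8 V) = -1.70×10⁻⁷ J.

-1.70×10⁻⁷ J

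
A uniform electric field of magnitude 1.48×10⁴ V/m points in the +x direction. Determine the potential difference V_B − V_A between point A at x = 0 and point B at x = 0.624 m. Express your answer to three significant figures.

-9240 V

In a uniform field, potential decreases in the direction of E: V_B − V_A = −E·Δx.
V_B − V_A = −(1.48×10⁴ V/m)(0.624 m) = -9240 V.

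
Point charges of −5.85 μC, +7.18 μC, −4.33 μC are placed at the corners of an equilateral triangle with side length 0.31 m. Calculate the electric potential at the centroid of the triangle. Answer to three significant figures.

Electric potential is a scalar, so the contributions from each charge add algebraically: V = Σ kqᵢ/rᵢ.
The distance from each vertex to the centroid is a/√3 = 0.179 m.
V = k[(-5.85×10⁻⁶)/(0.179) + (7.18×10⁻⁶)/(0.179) + (-4.33×10⁻⁶)/(0.179)] = -1.51×10⁵ V.

-1.51×10⁵ V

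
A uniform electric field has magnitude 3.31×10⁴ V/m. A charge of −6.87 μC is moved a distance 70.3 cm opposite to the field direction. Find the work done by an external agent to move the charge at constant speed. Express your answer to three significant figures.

-0.160 J

The potential change for a displacement 70.3 cm opposite to the field direction is ΔV = +Ed = 2.33×10⁴ V.
W_ext = qΔV = -0.160 J.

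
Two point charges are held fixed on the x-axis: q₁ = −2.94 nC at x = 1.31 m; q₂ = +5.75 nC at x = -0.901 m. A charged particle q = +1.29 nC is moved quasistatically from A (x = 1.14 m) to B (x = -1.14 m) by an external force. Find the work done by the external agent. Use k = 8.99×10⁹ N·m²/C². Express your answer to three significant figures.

4.33×10⁻⁷ J

For quasistatic motion the external work equals the change in potential energy: W_ext = qΔV = q(V_B − V_A).
At A: distances to the source charges are 0.170 m, 2.04 m; V_A = Σ kqᵢ/rᵢ = -130 V.
At B: distances to the source charges are 2.45 m, 0.239 m; V_B = Σ kqᵢ/rᵢ = 205 V.
ΔV = V_B − V_A = 336 V.
W_ext = qΔV = (1.29×10⁻⁹ C)(336 V) = 4.33×10⁻⁷ J.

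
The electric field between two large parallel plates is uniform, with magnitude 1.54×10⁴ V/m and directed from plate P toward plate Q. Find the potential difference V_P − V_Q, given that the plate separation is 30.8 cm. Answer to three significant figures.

In a uniform field, potential decreases in the direction of E: ΔV = −E·d for a displacement d parallel to E.
Going from Q to P is a displacement of 30.8 cm opposite to the field, so V_P − V_Q = +Ed = 4740 V.

4740 V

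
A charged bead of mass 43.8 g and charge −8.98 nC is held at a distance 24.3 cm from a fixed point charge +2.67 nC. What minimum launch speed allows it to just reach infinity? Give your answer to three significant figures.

6.36×10⁻³ m/s

To just escape, total mechanical energy must reach zero at infinity: ½mv²_min + U = 0, so ½mv²_min = −U = |kQq|/r.
|U| = |kQq|/r = (8.99×10⁹ N·m²/C²)(2.67×10⁻⁹)(8.98×10⁻⁹)/(0.243) = 8.87×10⁻⁷ J.
v_min = √(2|U|/m) = √(2·8.87×10⁻⁷/0.0438) = 6.36×10⁻³ m/s.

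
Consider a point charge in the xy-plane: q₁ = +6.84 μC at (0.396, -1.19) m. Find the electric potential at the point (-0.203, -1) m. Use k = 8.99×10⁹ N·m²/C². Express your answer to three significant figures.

Electric potential is a scalar, so the contributions from each charge add algebraically: V = Σ kqᵢ/rᵢ.
Distances from the field point to each charge: r₁ = 0.628 m.
V = k[(6.84×10⁻⁶)/(0.628)] = 9.79×10⁴ V.

9.79×10⁴ V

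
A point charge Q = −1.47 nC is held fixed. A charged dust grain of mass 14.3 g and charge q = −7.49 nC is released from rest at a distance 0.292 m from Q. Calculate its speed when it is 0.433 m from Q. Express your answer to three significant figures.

3.93×10⁻³ m/s

Only the electrostatic force acts, so mechanical energy is conserved: ½mv² = U₁ − U₂ = kQq(1/r₁ − 1/r₂).
U₁ − U₂ = (8.99×10⁹ N·m²/C²)(-1.47×10⁻⁹ C)(-7.49×10⁻⁹ C)(1/0.292 − 1/0.433) = 1.10×10⁻⁷ J.
v = √(2·1.10×10⁻⁷/0.0143) = 3.93×10⁻³ m/s.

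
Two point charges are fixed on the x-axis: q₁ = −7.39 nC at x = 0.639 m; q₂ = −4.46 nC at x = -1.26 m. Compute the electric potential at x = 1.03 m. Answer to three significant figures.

-187 V

Electric potential is a scalar, so the contributions from each charge add algebraically: V = Σ kqᵢ/rᵢ.
Distances from the field point to each charge: r₁ = 0.391 m, r₂ = 2.29 m.
V = k[(-7.39×10⁻⁹)/(0.391) + (-4.46×10⁻⁹)/(2.29)] = -187 V.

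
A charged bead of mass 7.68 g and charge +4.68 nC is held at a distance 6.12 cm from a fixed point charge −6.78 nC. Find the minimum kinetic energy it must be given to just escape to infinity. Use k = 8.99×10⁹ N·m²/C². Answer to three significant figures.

To just escape, total mechanical energy must reach zero at infinity: ½mv²_min + U = 0, so ½mv²_min = −U = |kQq|/r.
|U| = |kQq|/r = (8.99×10⁹ N·m²/C²)(6.78×10⁻⁹)(4.68×10⁻⁹)/(0.0612) = 4.66×10⁻⁶ J.

4.66×10⁻⁶ J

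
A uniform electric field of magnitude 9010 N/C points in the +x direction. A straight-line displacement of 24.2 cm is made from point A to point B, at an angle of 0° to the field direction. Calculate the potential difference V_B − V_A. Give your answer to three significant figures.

-2180 V

Only the component of displacement along E changes the potential: ΔV = −E·d·cosθ.
ΔV = −(9010 V/m)(0.242 m)cos0° = -2180 V.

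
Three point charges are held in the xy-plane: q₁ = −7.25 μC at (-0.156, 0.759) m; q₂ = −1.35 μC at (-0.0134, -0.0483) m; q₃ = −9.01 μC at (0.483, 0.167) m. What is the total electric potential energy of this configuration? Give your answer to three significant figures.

The work to assemble the configuration equals its total potential energy, U = Σ kqᵢqⱼ/rᵢⱼ over all pairs.
Pair separations: r₁₂ = 0.820 m, r₁₃ = 0.871 m, r₂₃ = 0.541 m.
U = (0.107) + (0.674) + (0.202) = 0.984 J.

0.984 J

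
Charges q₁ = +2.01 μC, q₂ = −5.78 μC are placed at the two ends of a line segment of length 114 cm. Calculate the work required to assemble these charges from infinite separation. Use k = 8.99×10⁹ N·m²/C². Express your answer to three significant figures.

-0.0916 J

The assembly work is the sum of pairwise potential energies, U = Σ_{i<j} kqᵢqⱼ/rᵢⱼ.
The separation is r = 1.14 m.
U = (-0.0916) = -0.0916 J.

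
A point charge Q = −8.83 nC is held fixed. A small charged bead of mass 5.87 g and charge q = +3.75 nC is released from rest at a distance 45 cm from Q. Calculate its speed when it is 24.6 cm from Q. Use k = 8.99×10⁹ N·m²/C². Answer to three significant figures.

0.0137 m/s

Only the electrostatic force acts, so mechanical energy is conserved: ½mv² = U₁ − U₂ = kQq(1/r₁ − 1/r₂).
U₁ − U₂ = (8.99×10⁹ N·m²/C²)(-8.83×10⁻⁹ C)(3.75×10⁻⁹ C)(1/0.450 − 1/0.246) = 5.49×10⁻⁷ J.
v = √(2·5.49×10⁻⁷/5.87×10⁻³) = 0.0137 m/s.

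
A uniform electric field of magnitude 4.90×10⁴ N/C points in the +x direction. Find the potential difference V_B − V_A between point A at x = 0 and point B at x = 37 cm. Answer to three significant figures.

-1.81×10⁴ V

In a uniform field, potential decreases in the direction of E: V_B − V_A = −E·Δx.
V_B − V_A = −(4.90×10⁴ V/m)(0.370 m) = -1.81×10⁴ V.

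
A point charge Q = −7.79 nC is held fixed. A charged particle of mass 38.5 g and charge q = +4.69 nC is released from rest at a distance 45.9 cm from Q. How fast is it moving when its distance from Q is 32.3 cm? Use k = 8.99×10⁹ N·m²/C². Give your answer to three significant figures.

3.96×10⁻³ m/s

Only the electrostatic force acts, so mechanical energy is conserved: ½mv² = U₁ − U₂ = kQq(1/r₁ − 1/r₂).
U₁ − U₂ = (8.99×10⁹ N·m²/C²)(-7.79×10⁻⁹ C)(4.69×10⁻⁹ C)(1/0.459 − 1/0.323) = 3.01×10⁻⁷ J.
v = √(2·3.01×10⁻⁷/0.0385) = 3.96×10⁻³ m/s.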